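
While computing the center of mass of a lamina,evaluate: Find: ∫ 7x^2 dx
Using power rule: ∫ 7x^2 dx = 7/3 x^3+C = (7/3)x^3+C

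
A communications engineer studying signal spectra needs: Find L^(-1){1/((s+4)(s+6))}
Partial fractions: 1/((s + 4)(s + 6)) = A/(s + 4) + B/(s + 6)
Cover-up: A = 1/(s + 6)|_{s = -4} = 1/2; B = 1/(s + 4)|_{s = -6} = -1/2
L^(-1) = (1/2)e^(-4t) - (1/2)e^(-6t)

Answer: (1/2)(e^(-4t) - e^(-6t))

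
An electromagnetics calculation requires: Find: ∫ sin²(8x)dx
Using identity sin²(u) = (1 - cos(2u))/2:
∫ (1 - cos(16x))/2 dx = x/2 - sin(16x)/32 + C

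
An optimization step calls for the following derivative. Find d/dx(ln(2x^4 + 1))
Chain rule: d/dx[ln(u)] = u'/u where u = 2x^4 + 1
u' = 8x^3

Answer: (8x^3)/(2x^4 + 1)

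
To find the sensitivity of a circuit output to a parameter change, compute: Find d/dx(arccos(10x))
d/dx[arccos(u)]=-u'/√(1-u²), u=10x, u'=10

Answer: -10/√(1-100x²)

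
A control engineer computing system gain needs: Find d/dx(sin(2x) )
Chain rule: d/dx[sin(u)]=cos(u)·u' where u=2x
u'=2

Answer: 2·cos(2x)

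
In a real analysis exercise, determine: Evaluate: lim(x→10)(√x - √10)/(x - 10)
Multiply by conjugate (√x + √10)/(√x + √10):
= (x - 10)/((x - 10)(√x + √10)) = 1/(√x + √10)
As x → 10: 1/(2√10)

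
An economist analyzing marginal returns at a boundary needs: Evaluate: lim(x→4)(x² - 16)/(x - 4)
Factor: (x² - 16)=(x-4)(x+4)
Cancel (x-4): lim(x→4) (x+4)=8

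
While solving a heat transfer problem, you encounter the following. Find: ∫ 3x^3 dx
Using power rule: ∫ 3x^3 dx = 3/4 x^4 + C = (3/4)x^4 + C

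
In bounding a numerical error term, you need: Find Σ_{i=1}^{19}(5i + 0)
=5·Σ i + 0·19=5·190 + 0=950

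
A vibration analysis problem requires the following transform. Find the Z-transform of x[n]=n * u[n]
Standard pair: Z{n*u[n]}=z/(z-1)^2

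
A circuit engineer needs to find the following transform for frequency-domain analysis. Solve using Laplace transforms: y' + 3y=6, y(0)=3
Take L of both sides: sY(s) - 3 + 3Y(s) = 6/s
Y(s)(s + 3) = 6/s + 3
Y(s) = 6/(s(s + 3)) + 3/(s + 3)
Partial fractions: 6/(s(s + 3)) = 2/s - 2/(s + 3)
So Y(s) = 2/s + 1/(s + 3)
Inverse transform (L^(-1){1/s} = 1, L^(-1){1/(s + 3)} = e^(-3t)):

Answer: y(t) = 2 + e^(-3t)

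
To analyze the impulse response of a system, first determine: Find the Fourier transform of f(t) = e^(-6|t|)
Using the standard pair: F{e^(-a|t|)} = 2a/(a^2+omega^2)
With a = 6: F(omega) = 12/(36+omega^2)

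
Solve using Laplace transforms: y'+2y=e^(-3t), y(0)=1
Take L: sY - 1 + 2Y = 1/(s + 3)
Y(s + 2) = 1/(s + 3) + 1
Y = 1/((s + 3)(s + 2)) + 1/(s + 2)
Partial fractions: 1/((s + 3)(s + 2)) = -1/(s + 3) + 1/(s + 2)
So Y = -1/(s + 3) + 2/(s + 2)
Inverse Laplace transform (L^(-1){1/(s + 3)} = e^(-3t), L^(-1){1/(s + 2)} = e^(-2t)):

Answer: y(t) = -1·e^(-3t) + 2·e^(-2t)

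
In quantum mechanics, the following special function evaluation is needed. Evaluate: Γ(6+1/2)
Γ(n + 1/2)=(2n)!√π/(4^n·n!)
=479001600√π/(4096·720)=(10395/64)·√π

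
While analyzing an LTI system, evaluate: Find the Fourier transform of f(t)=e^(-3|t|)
Using the standard pair: F{e^(-a|t|)}=2a/(a^2+omega^2)
With a=3: F(omega)=6/(9+omega^2)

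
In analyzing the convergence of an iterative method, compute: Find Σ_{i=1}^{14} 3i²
=3·n(n + 1)(2n + 1)/6=3·14·15·29/6=3045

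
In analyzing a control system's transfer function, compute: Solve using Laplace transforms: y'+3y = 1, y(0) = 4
Take L of both sides: sY(s)-4+3Y(s) = 1/s
Y(s)(s+3) = 1/s+4
Y(s) = 1/(s(s+3))+4/(s+3)
Partial fractions: 1/(s(s+3)) = (1/3)/s - (1/3)/(s+3)
So Y(s) = (1/3)/s+(11/3)/(s+3)
Inverse transform (L^(-1){1/s} = 1, L^(-1){1/(s+3)} = e^(-3t)):

Answer: y(t) = 1/3+(11/3)·e^(-3t)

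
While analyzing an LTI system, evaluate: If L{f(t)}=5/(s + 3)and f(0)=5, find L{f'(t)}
L{f'(t)} = s·F(s) - f(0) = 5s/(s+3)-5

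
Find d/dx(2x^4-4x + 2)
Power rule: d/dx(ax^n)=n·a·x^(n-1)
Term by term: 8·x^3 - 4

Answer: 8x^3 - 4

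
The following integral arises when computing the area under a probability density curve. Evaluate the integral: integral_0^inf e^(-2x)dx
integral_0^inf e^(-2x) dx = [-1/2 * e^(-2x)]_0^inf
= 0 - (-1/2) = 1/2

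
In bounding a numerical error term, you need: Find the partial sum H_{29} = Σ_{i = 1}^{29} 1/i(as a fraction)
H_29 = 1 + 1/2 + 1/3 + ... + 1/29
= 9227046511387/2329089562800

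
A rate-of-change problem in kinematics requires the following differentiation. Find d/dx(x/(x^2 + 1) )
Quotient rule: (f/g)'=(f'g - fg')/g²
f=x, f'=1
g=x^2+1, g'=2x

Answer: (1·(x^2+1)-2x^2)/(x^2+1)²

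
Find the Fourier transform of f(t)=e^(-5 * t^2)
The Fourier transform of a Gaussian e^(-a * t^2) is sqrt(pi/a) * e^(-omega^2/(4a)).
With a = 5: F(omega) = sqrt(pi/5) * e^(-omega^2/20)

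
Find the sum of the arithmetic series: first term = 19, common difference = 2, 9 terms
Last term: a_n = 19 + (9 - 1)·2 = 35
Sum = n(a_1 + a_n)/2 = 9(19 + 35)/2 = 243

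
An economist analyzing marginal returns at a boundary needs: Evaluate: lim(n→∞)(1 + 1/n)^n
This is the definition of e^1: lim(1+1/n)^n=e^1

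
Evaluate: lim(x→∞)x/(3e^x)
Apply L'Hôpital 1 times (∞/∞ each time):
Eventually get 1!/(3e^x) → 0

Answer: 0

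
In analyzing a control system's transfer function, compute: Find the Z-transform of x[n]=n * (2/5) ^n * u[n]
Using the property Z{n*a^n*u[n]} = az/(z-a)^2
With a = 2/5: X(z) = (2/5)z/(z - 2/5)^2, |z| > 2/5

Answer: (2/5)z/(z - 2/5)^2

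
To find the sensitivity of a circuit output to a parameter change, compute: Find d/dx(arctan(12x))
d/dx[arctan(u)] = u'/(1 + u²), u = 12x, u' = 12

Answer: 12/(1 + 144x²)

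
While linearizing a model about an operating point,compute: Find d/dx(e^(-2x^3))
Chain rule: d/dx[e^u] = e^u · u' where u = -2x^3
u' = -6x^2

Answer: -6x^2·e^(-2x^3)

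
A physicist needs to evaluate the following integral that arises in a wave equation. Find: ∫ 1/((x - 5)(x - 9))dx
Partial fractions: 1/((x-5)(x-9))=A/(x-5)+B/(x-9)
A=-1/4, B=1/4
∫ [-1/4· 1/(x-5)+1/4· 1/(x-9)] dx
=(1/4)[ln|x-9| - ln|x-5|]+C

Answer: (1/4)·ln|(x-9)/(x-5)|+C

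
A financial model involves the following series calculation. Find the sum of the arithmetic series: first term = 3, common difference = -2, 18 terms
Last term: a_n=3 + (18 - 1)·-2=-31
Sum=n(a_1 + a_n)/2=18(3 + (-31))/2=-252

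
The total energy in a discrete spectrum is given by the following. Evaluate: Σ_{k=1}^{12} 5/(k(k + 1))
Partial fractions: 5/(k(k+1)) = 5/k - 5/(k+1)
Telescoping sum: 5(1-1/13) = 5·12/13

Answer: 60/13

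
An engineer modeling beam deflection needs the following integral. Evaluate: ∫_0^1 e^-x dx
Antiderivative: -e^-x
Evaluate: -(e^-1 - 1)

Answer: (e^-1 - 1)/(-1)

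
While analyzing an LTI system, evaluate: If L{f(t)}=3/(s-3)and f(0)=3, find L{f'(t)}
L{f'(t)} = s·F(s) - f(0) = 3s/(s-3) - 3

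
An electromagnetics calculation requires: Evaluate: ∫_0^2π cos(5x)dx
Antiderivative: sin(5x)/5
Evaluate at bounds: [sin(5·2π)/5] - [sin(5·0)/5]
= ((0) - (0))/5 = 0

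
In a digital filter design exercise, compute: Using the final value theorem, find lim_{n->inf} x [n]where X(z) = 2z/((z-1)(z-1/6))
Final value theorem: lim x[n] = lim_{z->1} (z-1)*X(z)
(z-1)*X(z) = 2z/(z-1/6)
As z->1: 2/(1-1/6) = 2/(5/6) = 12/5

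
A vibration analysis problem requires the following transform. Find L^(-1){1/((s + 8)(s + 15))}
Partial fractions: 1/((s + 8)(s + 15))=A/(s + 8) + B/(s + 15)
Cover-up: A=1/(s + 15)|_{s=-8}=1/7; B=1/(s + 8)|_{s=-15}=-1/7
L^(-1)=(1/7)e^(-8t) - (1/7)e^(-15t)

Answer: (1/7)(e^(-8t) - e^(-15t))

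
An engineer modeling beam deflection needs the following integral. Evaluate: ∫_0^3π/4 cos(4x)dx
Antiderivative: sin(4x)/4
Evaluate at bounds: [sin(4·3π/4)/4] - [sin(4·0)/4]
= ((0) - (0))/4 = 0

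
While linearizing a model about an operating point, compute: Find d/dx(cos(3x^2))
Chain rule: d/dx[cos(u)]=-sin(u)·u' where u=3x^2
u'=6x

Answer: -6x·sin(3x^2)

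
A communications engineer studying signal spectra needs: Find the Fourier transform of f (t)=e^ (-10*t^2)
The Fourier transform of a Gaussian e^(-a * t^2) is sqrt(pi/a) * e^(-omega^2/(4a)).
With a=10: F(omega)=sqrt(pi/10) * e^(-omega^2/40)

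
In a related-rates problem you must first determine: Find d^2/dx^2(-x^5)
Apply power rule 2 times:
d^1: -5x^4
d^2: -20x^3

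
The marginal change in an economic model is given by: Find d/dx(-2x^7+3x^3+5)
Power rule: d/dx(ax^n)=n·a·x^(n-1)
Term by term: -14·x^6 + 9·x^2

Answer: -14x^6 + 9x^2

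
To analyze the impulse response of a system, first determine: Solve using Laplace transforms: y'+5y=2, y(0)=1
Take L of both sides: sY(s) - 1 + 5Y(s) = 2/s
Y(s)(s + 5) = 2/s + 1
Y(s) = 2/(s(s + 5)) + 1/(s + 5)
Partial fractions: 2/(s(s + 5)) = (2/5)/s - (2/5)/(s + 5)
So Y(s) = (2/5)/s + (3/5)/(s + 5)
Inverse transform (L^(-1){1/s} = 1, L^(-1){1/(s + 5)} = e^(-5t)):

Answer: y(t) = 2/5 + (3/5)·e^(-5t)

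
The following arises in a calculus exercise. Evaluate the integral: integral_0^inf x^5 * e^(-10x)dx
This is a Gamma integral. Substitute u=10x (du=10 dx):
integral_0^inf x^5*e^(-10x) dx=(1/10^6) integral_0^inf u^5*e^(-u) du
=Gamma(6)/10^6=5!/10^6=120/1000000

Answer: 3/25000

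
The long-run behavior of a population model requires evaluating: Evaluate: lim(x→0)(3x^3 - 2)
Polynomial is continuous, so substitute x = 0:
3·0^3 - 2 = -2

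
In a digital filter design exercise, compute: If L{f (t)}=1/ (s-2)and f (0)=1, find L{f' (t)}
L{f'(t)} = s·F(s) - f(0) = s/(s-2)-1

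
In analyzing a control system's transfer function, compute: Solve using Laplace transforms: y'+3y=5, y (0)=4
Take L of both sides: sY(s)-4+3Y(s)=5/s
Y(s)(s+3)=5/s+4
Y(s)=5/(s(s+3))+4/(s+3)
Partial fractions: 5/(s(s+3))=(5/3)/s - (5/3)/(s+3)
So Y(s)=(5/3)/s+(7/3)/(s+3)
Inverse transform (L^(-1){1/s}=1, L^(-1){1/(s+3)}=e^(-3t)):

Answer: y(t)=5/3+(7/3)·e^(-3t)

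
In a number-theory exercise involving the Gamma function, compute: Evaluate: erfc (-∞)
erfc(x) = 1 - erf(x); erfc(-∞) = 1 - erf(-∞) = 1 - (-1) = 2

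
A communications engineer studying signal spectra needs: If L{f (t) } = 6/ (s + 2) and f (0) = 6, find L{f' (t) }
L{f'(t)} = s·F(s) - f(0) = 6s/(s+2)-6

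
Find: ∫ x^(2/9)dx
Power rule: ∫ x^(2/9) dx = x^(11/9)/(11/9) + C

Answer: (9/11)·x^(11/9) + C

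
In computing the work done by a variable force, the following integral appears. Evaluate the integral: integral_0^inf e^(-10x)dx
integral_0^inf e^(-10x) dx = [-1/10 * e^(-10x)]_0^inf
= 0 - (-1/10) = 1/10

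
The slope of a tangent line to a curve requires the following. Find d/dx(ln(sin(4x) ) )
Chain rule: d/dx[ln(u)]=u'/u where u=sin(4x)
u'=4cos(4x)

Answer: (4cos(4x))/(sin(4x))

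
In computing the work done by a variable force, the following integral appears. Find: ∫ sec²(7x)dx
Since d/dx[tan(7x)] = 7sec²(7x), integral = tan(7x)/7 + C

Answer: (1/7)tan(7x) + C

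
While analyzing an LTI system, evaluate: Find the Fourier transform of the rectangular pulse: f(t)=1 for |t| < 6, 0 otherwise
F(omega)=integral from -6 to 6 of e^(-j*omega*t) dt
=2*sin(6*omega)/omega=12*sinc(6*omega/pi)

Answer: 2*sin(6*omega)/omega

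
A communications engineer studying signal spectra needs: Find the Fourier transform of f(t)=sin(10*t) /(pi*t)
sin(W*t)/(pi*t) = (W/pi)*sinc(W*t/pi) is the impulse response of the ideal low-pass filter with cutoff W (here W = 10).
Its Fourier transform is a rectangular function:
F(omega) = 1 for |omega| < 10, 0 otherwise

Answer: rect(omega/20) [i.e., 1 for |omega| < 10, 0 otherwise]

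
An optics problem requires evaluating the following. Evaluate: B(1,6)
B(x,y)=Γ(x)Γ(y)/Γ(x + y)=(x-1)!(y-1)!/(x + y-1)!
B(1,6)=0!·5!/6!=1/6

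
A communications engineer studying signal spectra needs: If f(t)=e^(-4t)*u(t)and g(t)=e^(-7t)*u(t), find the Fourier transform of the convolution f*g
By the convolution theorem: F{f * g}=F(omega) * G(omega)
F(omega)=1/(4+j * omega), G(omega)=1/(7+j * omega)
F{f * g}=1/((4+j * omega)(7+j * omega))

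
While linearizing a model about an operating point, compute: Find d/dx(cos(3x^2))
Chain rule: d/dx[cos(u)] = -sin(u)·u' where u = 3x^2
u' = 6x

Answer: -6x·sin(3x^2)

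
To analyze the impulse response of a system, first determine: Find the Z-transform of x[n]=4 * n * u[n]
Z{n * u[n]}=z/(z-1)^2
By linearity: Z{4 * n * u[n]}=4z/(z-1)^2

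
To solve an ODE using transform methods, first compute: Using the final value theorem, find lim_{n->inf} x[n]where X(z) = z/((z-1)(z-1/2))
Final value theorem: lim x[n]=lim_{z->1} (z-1) * X(z)
(z-1) * X(z)=z/(z-1/2)
As z->1: 1/(1-1/2)=1/(1/2)=2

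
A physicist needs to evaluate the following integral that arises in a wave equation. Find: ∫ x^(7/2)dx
Power rule: ∫ x^(7/2) dx = x^(9/2)/(9/2) + C

Answer: (2/9)·x^(9/2) + C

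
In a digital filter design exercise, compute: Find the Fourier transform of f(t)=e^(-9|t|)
Using the standard pair: F{e^(-a|t|)}=2a/(a^2 + omega^2)
With a=9: F(omega)=18/(81 + omega^2)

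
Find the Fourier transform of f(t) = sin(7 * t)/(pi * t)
sin(W * t)/(pi * t) = (W/pi) * sinc(W * t/pi) is the impulse response of the ideal low-pass filter with cutoff W (here W = 7).
Its Fourier transform is a rectangular function:
F(omega) = 1 for |omega| < 7, 0 otherwise

Answer: rect(omega/14) [i.e., 1 for |omega| < 7, 0 otherwise]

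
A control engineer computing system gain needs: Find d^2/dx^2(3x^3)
Apply power rule 2 times:
d^1: 9x^2
d^2: 18x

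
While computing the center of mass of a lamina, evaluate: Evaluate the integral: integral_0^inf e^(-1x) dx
integral_0^inf e^(-1x) dx=[-1/1 * e^(-1x)]_0^inf
=0 - (-1/1)=1/1

Answer: 1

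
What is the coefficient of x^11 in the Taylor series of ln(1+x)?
ln(1+x) = Σ (-1)^(n+1) x^n/n
Coefficient of x^11 = (-1)^12/11 = 1/11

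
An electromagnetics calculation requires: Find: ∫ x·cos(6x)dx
By parts: u = x, dv = cos(6x) dx
du = dx, v = sin(6x)/6
= x·sin(6x)/6 + cos(6x)/6² + C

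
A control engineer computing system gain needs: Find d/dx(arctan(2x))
d/dx[arctan(u)]=u'/(1+u²), u=2x, u'=2

Answer: 2/(1+4x²)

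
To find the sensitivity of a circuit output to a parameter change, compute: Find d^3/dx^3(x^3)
Apply power rule 3 times:
d^1: 3x^2
d^2: 6x
d^3: 6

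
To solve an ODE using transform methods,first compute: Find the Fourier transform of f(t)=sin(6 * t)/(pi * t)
sin(W*t)/(pi*t) = (W/pi)*sinc(W*t/pi) is the impulse response of the ideal low-pass filter with cutoff W (here W = 6).
Its Fourier transform is a rectangular function:
F(omega) = 1 for |omega| < 6, 0 otherwise

Answer: rect(omega/12) [i.e., 1 for |omega| < 6, 0 otherwise]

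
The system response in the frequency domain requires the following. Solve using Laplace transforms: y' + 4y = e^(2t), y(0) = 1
Take L: sY - 1+4Y=1/(s-2)
Y(s+4)=1/(s-2)+1
Y=1/((s-2)(s+4))+1/(s+4)
Partial fractions: 1/((s-2)(s+4))=(1/6)/(s-2) - (1/6)/(s+4)
So Y=(1/6)/(s-2)+(5/6)/(s+4)
Inverse Laplace transform (L^(-1){1/(s-2)}=e^(2t), L^(-1){1/(s+4)}=e^(-4t)):

Answer: y(t)=(1/6)·e^(2t)+(5/6)·e^(-4t)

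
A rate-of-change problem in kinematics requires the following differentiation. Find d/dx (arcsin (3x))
d/dx[arcsin(u)]=u'/√(1-u²), u=3x, u'=3

Answer: 3/√(1-9x²)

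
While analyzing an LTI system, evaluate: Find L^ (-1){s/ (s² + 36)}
L^(-1){s/(s² + w²)} = cos(wt)
Here w = 6

Answer: cos(6t)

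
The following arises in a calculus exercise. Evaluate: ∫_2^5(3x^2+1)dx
Step 1: Find antiderivative F(x)=x^3 + x
Step 2: F(5) - F(2)=130 - (10)=120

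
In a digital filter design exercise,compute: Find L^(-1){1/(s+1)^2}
L^(-1){1/(s-a)^n}=t^(n-1)·e^(at)/(n-1)!
Here a=-1, n=2: t^1·e^(-t)/1

Answer: t·e^(-t)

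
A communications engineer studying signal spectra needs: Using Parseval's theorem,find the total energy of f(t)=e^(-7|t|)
Parseval's theorem: E=integral |f(t)|^2 dt=(1/2pi) integral |F(omega)|^2 domega
E=integral_{-inf}^{inf} e^(-14|t|) dt=2*integral_0^inf e^(-14t) dt=2/(2*7)=1/7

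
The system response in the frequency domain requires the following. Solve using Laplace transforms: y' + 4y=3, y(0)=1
Take L of both sides: sY(s) - 1 + 4Y(s)=3/s
Y(s)(s + 4)=3/s + 1
Y(s)=3/(s(s + 4)) + 1/(s + 4)
Partial fractions: 3/(s(s + 4))=(3/4)/s - (3/4)/(s + 4)
So Y(s)=(3/4)/s + (1/4)/(s + 4)
Inverse transform (L^(-1){1/s}=1, L^(-1){1/(s + 4)}=e^(-4t)):

Answer: y(t)=3/4 + (1/4)·e^(-4t)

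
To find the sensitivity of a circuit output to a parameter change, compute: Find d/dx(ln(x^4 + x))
Chain rule: d/dx[ln(u)] = u'/u where u = x^4+x
u' = 4x^3+1

Answer: (4x^3+1)/(x^4+x)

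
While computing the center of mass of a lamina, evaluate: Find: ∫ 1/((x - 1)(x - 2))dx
Partial fractions: 1/((x-1)(x-2))=A/(x-1) + B/(x-2)
A=-1, B=1
∫ [-1· 1/(x-1) + 1· 1/(x-2)] dx
=(1)[ln|x-2| - ln|x-1|] + C

Answer: ln|(x-2)/(x-1)| + C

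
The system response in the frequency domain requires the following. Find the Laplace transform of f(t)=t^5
L{t^n} = n!/s^(n+1)
L{t^5} = 5!/s^6 = 120/s^6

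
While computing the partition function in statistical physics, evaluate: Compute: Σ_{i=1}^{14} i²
Using formula: Σ i^2 = n(n+1)(2n+1)/6 = 14·15·29/6 = 1015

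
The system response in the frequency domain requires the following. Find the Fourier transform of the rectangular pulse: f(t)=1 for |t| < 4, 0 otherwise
F(omega) = integral from -4 to 4 of e^(-j*omega*t) dt
= 2*sin(4*omega)/omega = 8*sinc(4*omega/pi)

Answer: 2*sin(4*omega)/omega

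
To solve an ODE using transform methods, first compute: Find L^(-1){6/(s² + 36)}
L^(-1){w/(s² + w²)} = sin(wt)
Here w = 6

Answer: sin(6t)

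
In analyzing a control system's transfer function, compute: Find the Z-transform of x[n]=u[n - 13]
Using the time-shift property: Z{u[n-13]} = z^(-13) * z/(z-1)
= z^(-12)/(z-1)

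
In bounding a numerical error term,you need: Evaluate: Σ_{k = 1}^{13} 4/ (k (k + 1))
Partial fractions: 4/(k(k+1)) = 4/k - 4/(k+1)
Telescoping sum: 4(1-1/14) = 4·13/14

Answer: 26/7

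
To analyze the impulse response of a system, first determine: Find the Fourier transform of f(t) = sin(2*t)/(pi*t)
sin(W*t)/(pi*t)=(W/pi)*sinc(W*t/pi) is the impulse response of the ideal low-pass filter with cutoff W (here W=2).
Its Fourier transform is a rectangular function:
F(omega)=1 for |omega| < 2, 0 otherwise

Answer: rect(omega/4) [i.e., 1 for |omega| < 2, 0 otherwise]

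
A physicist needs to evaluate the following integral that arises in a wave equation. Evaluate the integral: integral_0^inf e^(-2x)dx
integral_0^inf e^(-2x) dx = [-1/2*e^(-2x)]_0^inf
= 0 - (-1/2) = 1/2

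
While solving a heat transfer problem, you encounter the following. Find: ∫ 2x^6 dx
Using power rule: ∫ 2x^6 dx = 2/7 x^7 + C = (2/7)x^7 + C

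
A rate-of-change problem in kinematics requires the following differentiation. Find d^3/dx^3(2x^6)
Apply power rule 3 times:
d^1: 12x^5
d^2: 60x^4
d^3: 240x^3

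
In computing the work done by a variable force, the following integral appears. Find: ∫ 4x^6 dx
Using power rule: ∫ 4x^6 dx = 4/7 x^7 + C = (4/7)x^7 + C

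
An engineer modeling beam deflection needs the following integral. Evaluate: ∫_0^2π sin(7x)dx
Antiderivative: -cos(7x)/7
Evaluate at bounds: [-cos(7·2π)/7] - [-cos(7·0)/7]
=(-(1)+(1))/7=0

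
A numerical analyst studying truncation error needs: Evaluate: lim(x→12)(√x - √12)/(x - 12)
Multiply by conjugate (√x + √12)/(√x + √12):
=(x - 12)/((x - 12)(√x + √12))=1/(√x + √12)
As x → 12: 1/(2√12)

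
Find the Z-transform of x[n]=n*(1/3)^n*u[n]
Using the property Z{n*a^n*u[n]} = az/(z-a)^2
With a = 1/3: X(z) = (1/3)z/(z - 1/3)^2, |z| > 1/3

Answer: (1/3)z/(z - 1/3)^2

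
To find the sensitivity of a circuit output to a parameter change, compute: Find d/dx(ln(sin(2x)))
Chain rule: d/dx[ln(u)] = u'/u where u = sin(2x)
u' = 2cos(2x)

Answer: (2cos(2x))/(sin(2x))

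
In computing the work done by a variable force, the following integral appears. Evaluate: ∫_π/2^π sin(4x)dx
Antiderivative: -cos(4x)/4
Evaluate at bounds: [-cos(4·π)/4] - [-cos(4·π/2)/4]
= (-(1) + (1))/4 = 0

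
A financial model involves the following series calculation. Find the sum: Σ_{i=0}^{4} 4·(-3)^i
Geometric series: S=a(1 - r^n)/(1 - r)
a=4, r=-3, n=5
S=4(1 + 243)/4=244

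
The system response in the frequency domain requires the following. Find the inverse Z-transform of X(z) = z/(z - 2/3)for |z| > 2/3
Standard pair: z/(z-a) <-> a^n*u[n] for causal signals
With a=2/3: x[n]=(2/3)^n*u[n]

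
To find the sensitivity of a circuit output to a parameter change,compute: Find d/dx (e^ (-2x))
Chain rule: d/dx[e^u]=e^u · u' where u=-2x
u'=-2

Answer: -2·e^(-2x)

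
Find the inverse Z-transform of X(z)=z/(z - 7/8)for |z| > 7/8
Standard pair: z/(z-a) <-> a^n*u[n] for causal signals
With a=7/8: x[n]=(7/8)^n*u[n]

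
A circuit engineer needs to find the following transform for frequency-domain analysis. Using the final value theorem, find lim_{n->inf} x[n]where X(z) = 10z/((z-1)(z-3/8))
Final value theorem: lim x[n]=lim_{z->1} (z-1) * X(z)
(z-1) * X(z)=10z/(z-3/8)
As z->1: 10/(1 - 3/8)=10/(5/8)=16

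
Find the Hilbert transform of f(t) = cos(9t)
The Hilbert transform shifts each frequency component by -pi/2.
H{cos(wt)} = sin(wt)
With w = 9: H{cos(9t)} = sin(9t)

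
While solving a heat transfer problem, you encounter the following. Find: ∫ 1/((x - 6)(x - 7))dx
Partial fractions: 1/((x-6)(x-7)) = A/(x-6)+B/(x-7)
A = -1, B = 1
∫ [-1· 1/(x-6)+1· 1/(x-7)] dx
= (1)[ln|x-7| - ln|x-6|]+C

Answer: ln|(x-7)/(x-6)|+C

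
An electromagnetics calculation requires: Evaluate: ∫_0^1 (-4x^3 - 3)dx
Step 1: Find antiderivative F(x)=-x^4 - 3x
Step 2: F(1) - F(0)=-4 - (0)=-4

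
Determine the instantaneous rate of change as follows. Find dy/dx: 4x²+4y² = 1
Differentiate: 8x + 8y·(dy/dx)=0
dy/dx=-8x/(8y)=-1·(x/y)

Answer: dy/dx=-1·(x/y)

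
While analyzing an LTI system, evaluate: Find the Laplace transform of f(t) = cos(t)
L{cos(wt)} = s/(s² + w²)
L{cos(t)} = s/(s² + 1)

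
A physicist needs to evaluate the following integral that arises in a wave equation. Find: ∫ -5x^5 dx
Using power rule: ∫ -5x^5 dx=-5/6 x^6 + C=(-5/6)x^6 + C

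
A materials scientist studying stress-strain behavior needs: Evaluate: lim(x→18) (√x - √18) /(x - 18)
Multiply by conjugate (√x+√18)/(√x+√18):
=(x - 18)/((x - 18)(√x+√18))=1/(√x+√18)
As x → 18: 1/(2√18)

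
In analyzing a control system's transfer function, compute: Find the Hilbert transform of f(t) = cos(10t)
The Hilbert transform shifts each frequency component by -pi/2.
H{cos(wt)}=sin(wt)
With w=10: H{cos(10t)}=sin(10t)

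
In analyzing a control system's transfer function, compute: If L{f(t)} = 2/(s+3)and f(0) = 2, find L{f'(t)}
L{f'(t)} = s·F(s) - f(0) = 2s/(s+3)-2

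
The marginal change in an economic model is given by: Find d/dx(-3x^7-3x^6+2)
Power rule: d/dx(ax^n)=n·a·x^(n-1)
Term by term: -21·x^6-18·x^5

Answer: -21x^6-18x^5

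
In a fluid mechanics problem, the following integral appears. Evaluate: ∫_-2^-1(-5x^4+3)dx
Step 1: Find antiderivative F(x) = -x^5+3x
Step 2: F(-1) - F(-2) = -2 - (26) = -28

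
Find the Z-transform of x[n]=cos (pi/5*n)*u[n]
Z{cos(w0 * n) * u[n]} = z(z - cos(w0))/(z^2 - 2z * cos(w0) + 1)
With w0 = pi/5: X(z) = z(z - cos(pi/5))/(z^2 - 2z * cos(pi/5) + 1)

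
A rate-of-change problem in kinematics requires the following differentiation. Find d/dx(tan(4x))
Chain rule: d/dx[tan(u)]=sec²(u)·u' where u=4x
u'=4

Answer: 4·sec²(4x)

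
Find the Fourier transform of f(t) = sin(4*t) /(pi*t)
sin(W*t)/(pi*t)=(W/pi)*sinc(W*t/pi) is the impulse response of the ideal low-pass filter with cutoff W (here W=4).
Its Fourier transform is a rectangular function:
F(omega)=1 for |omega| < 4, 0 otherwise

Answer: rect(omega/8) [i.e., 1 for |omega| < 4, 0 otherwise]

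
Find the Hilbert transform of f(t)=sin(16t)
The Hilbert transform shifts each frequency component by -pi/2.
H{sin(wt)} = -cos(wt)
With w = 16: H{sin(16t)} = -cos(16t)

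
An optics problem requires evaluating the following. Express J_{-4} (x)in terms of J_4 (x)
For integer n: J_{-n}(x)=(-1)^n J_n(x)
With n=4: J_{-4}(x)=(-1)^4 J_4(x)=J_4(x)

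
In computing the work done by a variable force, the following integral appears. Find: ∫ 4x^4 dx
Using power rule: ∫ 4x^4 dx=4/5 x^5 + C=(4/5)x^5 + C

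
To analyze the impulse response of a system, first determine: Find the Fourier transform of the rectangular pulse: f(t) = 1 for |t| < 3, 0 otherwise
F(omega) = integral from -3 to 3 of e^(-j * omega * t) dt
= 2 * sin(3 * omega)/omega = 6 * sinc(3 * omega/pi)

Answer: 2 * sin(3 * omega)/omega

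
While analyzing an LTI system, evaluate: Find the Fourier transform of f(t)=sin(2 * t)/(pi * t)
sin(W * t)/(pi * t)=(W/pi) * sinc(W * t/pi) is the impulse response of the ideal low-pass filter with cutoff W (here W=2).
Its Fourier transform is a rectangular function:
F(omega)=1 for |omega| < 2, 0 otherwise

Answer: rect(omega/4) [i.e., 1 for |omega| < 2, 0 otherwise]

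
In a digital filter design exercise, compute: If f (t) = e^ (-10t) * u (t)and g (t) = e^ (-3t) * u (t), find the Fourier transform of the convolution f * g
By the convolution theorem: F{f * g}=F(omega) * G(omega)
F(omega)=1/(10 + j * omega), G(omega)=1/(3 + j * omega)
F{f * g}=1/((10 + j * omega)(3 + j * omega))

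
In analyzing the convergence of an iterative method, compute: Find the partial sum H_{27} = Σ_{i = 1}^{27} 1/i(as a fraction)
H_27 = 1+1/2+1/3+...+1/27
= 312536252003/80313433200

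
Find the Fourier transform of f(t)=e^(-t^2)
The Fourier transform of a Gaussian e^(-t^2) is sqrt(pi)*e^(-omega^2/4).
With a=1: F(omega)=sqrt(pi)*e^(-omega^2/4)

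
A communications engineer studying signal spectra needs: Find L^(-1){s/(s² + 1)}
L^(-1){s/(s²+w²)}=cos(wt)
Here w=1

Answer: cos(t)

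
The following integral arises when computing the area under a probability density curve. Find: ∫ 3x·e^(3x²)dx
Let u=3x², du=6x dx
∫ (1/2)e^u du=e^u/2+C

Answer: e^(3x²)/2+C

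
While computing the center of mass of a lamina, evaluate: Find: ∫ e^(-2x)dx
Since d/dx[e^(-2x)] = -2e^(-2x), we get -1/2 e^(-2x)+C

Answer: (-1/2)e^(-2x)+C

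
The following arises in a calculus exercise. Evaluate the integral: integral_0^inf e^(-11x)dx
integral_0^inf e^(-11x) dx = [-1/11*e^(-11x)]_0^inf
= 0 - (-1/11) = 1/11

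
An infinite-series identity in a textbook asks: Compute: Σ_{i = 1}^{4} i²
Using formula: Σ i^2=n(n + 1)(2n + 1)/6=4·5·9/6=30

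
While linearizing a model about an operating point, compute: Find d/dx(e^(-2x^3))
Chain rule: d/dx[e^u]=e^u · u' where u=-2x^3
u'=-6x^2

Answer: -6x^2·e^(-2x^3)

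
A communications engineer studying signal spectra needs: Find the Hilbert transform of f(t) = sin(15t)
The Hilbert transform shifts each frequency component by -pi/2.
H{sin(wt)} = -cos(wt)
With w = 15: H{sin(15t)} = -cos(15t)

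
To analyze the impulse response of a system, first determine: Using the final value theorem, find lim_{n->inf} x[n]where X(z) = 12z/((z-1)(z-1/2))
Final value theorem: lim x[n]=lim_{z->1} (z-1)*X(z)
(z-1)*X(z)=12z/(z-1/2)
As z->1: 12/(1-1/2)=12/(1/2)=24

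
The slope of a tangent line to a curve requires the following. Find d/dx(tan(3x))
Chain rule: d/dx[tan(u)]=sec²(u)·u' where u=3x
u'=3

Answer: 3·sec²(3x)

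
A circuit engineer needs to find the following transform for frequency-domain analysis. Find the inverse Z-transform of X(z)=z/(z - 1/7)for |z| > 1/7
Standard pair: z/(z-a) <-> a^n*u[n] for causal signals
With a = 1/7: x[n] = (1/7)^n*u[n]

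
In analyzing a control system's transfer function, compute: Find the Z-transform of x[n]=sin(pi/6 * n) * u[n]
Z{sin(w0*n)*u[n]} = z*sin(w0)/(z^2 - 2z*cos(w0) + 1)
With w0 = pi/6: X(z) = z*sin(pi/6)/(z^2 - 2z*cos(pi/6) + 1)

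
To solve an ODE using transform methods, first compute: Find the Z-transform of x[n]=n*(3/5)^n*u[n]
Using the property Z{n * a^n * u[n]}=az/(z-a)^2
With a=3/5: X(z)=(3/5)z/(z - 3/5)^2, |z| > 3/5

Answer: (3/5)z/(z - 3/5)^2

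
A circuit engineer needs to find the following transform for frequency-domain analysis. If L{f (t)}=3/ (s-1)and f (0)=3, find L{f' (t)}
L{f'(t)} = s·F(s) - f(0) = 3s/(s-1)-3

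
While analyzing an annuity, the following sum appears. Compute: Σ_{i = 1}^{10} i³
Using formula: Σ i^3=[n(n + 1)/2]²=[10·11/2]²=3025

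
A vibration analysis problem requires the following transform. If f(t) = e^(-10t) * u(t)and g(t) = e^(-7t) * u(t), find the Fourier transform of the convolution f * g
By the convolution theorem: F{f*g} = F(omega)*G(omega)
F(omega) = 1/(10 + j*omega), G(omega) = 1/(7 + j*omega)
F{f*g} = 1/((10 + j*omega)(7 + j*omega))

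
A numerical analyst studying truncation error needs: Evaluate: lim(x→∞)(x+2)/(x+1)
Divide numerator and denominator by x:
lim (1+2/x)/(1+1/x) = 1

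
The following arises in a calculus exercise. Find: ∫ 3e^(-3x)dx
Since d/dx[e^(-3x)]=-3e^(-3x), we get -1 e^(-3x) + C

Answer: -e^(-3x) + C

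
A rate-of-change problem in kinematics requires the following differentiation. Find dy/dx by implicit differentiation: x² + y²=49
Differentiate both sides: 2x + 2y·(dy/dx)=0
Solve: dy/dx=-2x/(2y)=-x/y

Answer: dy/dx=-x/y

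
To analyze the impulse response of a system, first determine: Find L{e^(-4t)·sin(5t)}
First shifting: L{e^(at)f(t)}=F(s-a)
L{sin(5t)}=5/(s² + 25)
Shift: 5/((s + 4)² + 25)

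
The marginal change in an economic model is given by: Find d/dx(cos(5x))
Chain rule: d/dx[cos(u)]=-sin(u)·u' where u=5x
u'=5

Answer: -5·sin(5x)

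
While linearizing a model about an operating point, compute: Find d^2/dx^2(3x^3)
Apply power rule 2 times:
d^1: 9x^2
d^2: 18x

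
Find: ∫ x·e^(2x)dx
Integration by parts: u=x, dv=e^(2x) dx
du=dx, v=e^(2x)/2
=x·e^(2x)/2 - ∫ e^(2x)/2 dx
=x·e^(2x)/2 - e^(2x)/4+C

Answer: e^(2x)(x/2-1/4)+C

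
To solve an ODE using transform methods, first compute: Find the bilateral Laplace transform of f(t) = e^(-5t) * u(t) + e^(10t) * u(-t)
For e^(-5t) * u(t): L=1/(s + 5), Re(s) > -5
For e^(10t) * u(-t): L=-1/(s-10), Re(s) < 10
Combined: F(s)=1/(s + 5) - 1/(s-10), -5 < Re(s) < 10

Answer: 1/(s + 5) - 1/(s-10), ROC: -5 < Re(s) < 10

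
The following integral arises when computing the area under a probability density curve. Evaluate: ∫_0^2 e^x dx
Antiderivative: e^x
Evaluate: (e^2-1)

Answer: e^2-1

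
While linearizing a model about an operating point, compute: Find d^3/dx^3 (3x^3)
Apply power rule 3 times:
d^1: 9x^2
d^2: 18x
d^3: 18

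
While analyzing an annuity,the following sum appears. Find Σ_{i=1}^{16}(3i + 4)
= 3·Σ i + 4·16 = 3·136 + 64 = 472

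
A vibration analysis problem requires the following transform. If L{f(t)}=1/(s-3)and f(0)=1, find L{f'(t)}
L{f'(t)} = s·F(s) - f(0) = s/(s-3)-1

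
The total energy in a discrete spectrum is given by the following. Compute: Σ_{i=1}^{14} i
Using formula: Σ i^1=n(n + 1)/2=14·15/2=105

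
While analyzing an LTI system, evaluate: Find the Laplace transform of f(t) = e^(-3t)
L{e^(at)} = 1/(s-a)
L{e^(-3t)} = 1/(s + 3)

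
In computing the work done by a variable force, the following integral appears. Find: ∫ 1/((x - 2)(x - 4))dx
Partial fractions: 1/((x-2)(x-4))=A/(x-2) + B/(x-4)
A=-1/2, B=1/2
∫ [-1/2· 1/(x-2) + 1/2· 1/(x-4)] dx
=(1/2)[ln|x-4| - ln|x-2|] + C

Answer: (1/2)·ln|(x-4)/(x-2)| + C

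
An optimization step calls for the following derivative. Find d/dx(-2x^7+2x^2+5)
Power rule: d/dx(ax^n)=n·a·x^(n-1)
Term by term: -14·x^6 + 4·x

Answer: -14x^6 + 4x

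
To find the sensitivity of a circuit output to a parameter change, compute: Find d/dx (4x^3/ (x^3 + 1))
Quotient rule: (f/g)' = (f'g - fg')/g²
f = 4x^3, f' = 12x^2
g = x^3+1, g' = 3x^2

Answer: (12x^2·(x^3+1)-12x^5)/(x^3+1)²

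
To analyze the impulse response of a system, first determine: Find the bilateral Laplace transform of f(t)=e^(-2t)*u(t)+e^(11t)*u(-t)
For e^(-2t)*u(t): L=1/(s+2), Re(s) > -2
For e^(11t)*u(-t): L=-1/(s-11), Re(s) < 11
Combined: F(s)=1/(s+2)-1/(s-11), -2 < Re(s) < 11

Answer: 1/(s+2)-1/(s-11), ROC: -2 < Re(s) < 11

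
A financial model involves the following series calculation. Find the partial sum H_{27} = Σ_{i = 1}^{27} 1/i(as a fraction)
H_27 = 1 + 1/2 + 1/3 + ... + 1/27
= 312536252003/80313433200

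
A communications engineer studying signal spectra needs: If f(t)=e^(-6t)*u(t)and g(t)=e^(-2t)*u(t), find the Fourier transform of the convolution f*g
By the convolution theorem: F{f * g} = F(omega) * G(omega)
F(omega) = 1/(6 + j * omega), G(omega) = 1/(2 + j * omega)
F{f * g} = 1/((6 + j * omega)(2 + j * omega))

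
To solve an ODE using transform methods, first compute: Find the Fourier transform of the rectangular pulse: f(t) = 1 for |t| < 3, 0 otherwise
F(omega)=integral from -3 to 3 of e^(-j * omega * t) dt
=2 * sin(3 * omega)/omega=6 * sinc(3 * omega/pi)

Answer: 2 * sin(3 * omega)/omega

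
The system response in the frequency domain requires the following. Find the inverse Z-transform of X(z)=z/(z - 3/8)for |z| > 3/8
Standard pair: z/(z-a) <-> a^n * u[n] for causal signals
With a=3/8: x[n]=(3/8)^n * u[n]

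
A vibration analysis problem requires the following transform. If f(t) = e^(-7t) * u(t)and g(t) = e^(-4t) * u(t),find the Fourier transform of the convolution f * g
By the convolution theorem: F{f*g} = F(omega)*G(omega)
F(omega) = 1/(7+j*omega), G(omega) = 1/(4+j*omega)
F{f*g} = 1/((7+j*omega)(4+j*omega))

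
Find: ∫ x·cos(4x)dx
By parts: u = x, dv = cos(4x) dx
du = dx, v = sin(4x)/4
= x·sin(4x)/4 + cos(4x)/4² + C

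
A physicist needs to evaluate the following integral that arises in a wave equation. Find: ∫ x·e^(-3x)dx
Integration by parts: u=x, dv=e^(-3x) dx
du=dx, v=e^(-3x)/(-3)
=x·e^(-3x)/(-3) - ∫ e^(-3x)/(-3) dx
=x·e^(-3x)/(-3) - e^(-3x)/9 + C

Answer: e^(-3x)(x/(-3) - 1/9) + C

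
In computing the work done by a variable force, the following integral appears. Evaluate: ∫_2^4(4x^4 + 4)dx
Step 1: Find antiderivative F(x) = (4/5)x^5+4x
Step 2: F(4) - F(2) = 4176/5 - (168/5) = 4008/5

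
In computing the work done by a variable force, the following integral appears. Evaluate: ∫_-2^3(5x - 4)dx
Step 1: Find antiderivative F(x) = (5/2)x^2 - 4x
Step 2: F(3) - F(-2) = 21/2 - (18) = -15/2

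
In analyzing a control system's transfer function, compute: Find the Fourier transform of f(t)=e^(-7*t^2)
The Fourier transform of a Gaussian e^(-a*t^2) is sqrt(pi/a)*e^(-omega^2/(4a)).
With a = 7: F(omega) = sqrt(pi/7)*e^(-omega^2/28)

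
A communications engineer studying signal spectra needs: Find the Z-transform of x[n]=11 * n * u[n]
Z{n * u[n]}=z/(z-1)^2
By linearity: Z{11 * n * u[n]}=11z/(z-1)^2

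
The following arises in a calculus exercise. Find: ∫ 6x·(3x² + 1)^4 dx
Let u=3x² + 1, du=6x dx
∫ u^4 du=u^5/5 + C

Answer: (3x² + 1)^5/5 + C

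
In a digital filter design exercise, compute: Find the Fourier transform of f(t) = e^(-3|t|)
Using the standard pair: F{e^(-a|t|)}=2a/(a^2+omega^2)
With a=3: F(omega)=6/(9+omega^2)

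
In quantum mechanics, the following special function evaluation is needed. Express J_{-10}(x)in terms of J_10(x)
For integer n: J_{-n}(x)=(-1)^n J_n(x)
With n=10: J_{-10}(x)=(-1)^10 J_10(x)=J_10(x)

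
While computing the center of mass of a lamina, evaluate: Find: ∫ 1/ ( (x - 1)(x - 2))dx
Partial fractions: 1/((x-1)(x-2))=A/(x-1)+B/(x-2)
A=-1, B=1
∫ [-1· 1/(x-1)+1· 1/(x-2)] dx
=(1)[ln|x-2| - ln|x-1|]+C

Answer: ln|(x-2)/(x-1)|+C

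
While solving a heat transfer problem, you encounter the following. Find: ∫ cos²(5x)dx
Using identity cos²(u) = (1 + cos(2u))/2:
∫ (1 + cos(10x))/2 dx = x/2 + sin(10x)/20 + C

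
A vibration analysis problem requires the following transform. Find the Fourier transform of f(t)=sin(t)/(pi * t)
sin(W*t)/(pi*t) = (W/pi)*sinc(W*t/pi) is the impulse response of the ideal low-pass filter with cutoff W (here W = 1).
Its Fourier transform is a rectangular function:
F(omega) = 1 for |omega| < 1, 0 otherwise

Answer: rect(omega/2) [i.e., 1 for |omega| < 1, 0 otherwise]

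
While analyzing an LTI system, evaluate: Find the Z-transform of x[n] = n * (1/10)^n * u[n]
Using the property Z{n * a^n * u[n]} = az/(z-a)^2
With a = 1/10: X(z) = (1/10)z/(z - 1/10)^2, |z| > 1/10

Answer: (1/10)z/(z - 1/10)^2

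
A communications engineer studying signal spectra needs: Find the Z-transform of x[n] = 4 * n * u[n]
Z{n * u[n]}=z/(z-1)^2
By linearity: Z{4 * n * u[n]}=4z/(z-1)^2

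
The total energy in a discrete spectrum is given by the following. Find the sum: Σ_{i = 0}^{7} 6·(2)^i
Geometric series: S = a(1 - r^n)/(1 - r)
a = 6, r = 2, n = 8
S = 6(1-256)/-1 = 1530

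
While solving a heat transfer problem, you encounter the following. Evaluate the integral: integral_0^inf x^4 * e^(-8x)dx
This is a Gamma integral. Substitute u = 8x (du = 8 dx):
integral_0^inf x^4*e^(-8x) dx = (1/8^5) integral_0^inf u^4*e^(-u) du
= Gamma(5)/8^5 = 4!/8^5 = 24/32768

Answer: 3/4096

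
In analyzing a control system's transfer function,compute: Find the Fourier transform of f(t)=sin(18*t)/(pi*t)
sin(W*t)/(pi*t) = (W/pi)*sinc(W*t/pi) is the impulse response of the ideal low-pass filter with cutoff W (here W = 18).
Its Fourier transform is a rectangular function:
F(omega) = 1 for |omega| < 18, 0 otherwise

Answer: rect(omega/36) [i.e., 1 for |omega| < 18, 0 otherwise]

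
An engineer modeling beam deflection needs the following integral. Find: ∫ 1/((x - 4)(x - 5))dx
Partial fractions: 1/((x-4)(x-5)) = A/(x-4)+B/(x-5)
A = -1, B = 1
∫ [-1· 1/(x-4)+1· 1/(x-5)] dx
= (1)[ln|x-5| - ln|x-4|]+C

Answer: ln|(x-5)/(x-4)|+C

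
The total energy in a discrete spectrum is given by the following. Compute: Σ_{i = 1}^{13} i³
Using formula: Σ i^3 = [n(n + 1)/2]² = [13·14/2]² = 8281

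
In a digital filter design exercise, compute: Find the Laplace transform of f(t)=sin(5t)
L{sin(wt)} = w/(s²+w²)
L{sin(5t)} = 5/(s²+25)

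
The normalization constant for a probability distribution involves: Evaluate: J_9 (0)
J_n(0) = 0 for all n > 0 (Bessel function of first kind)
J_9(0) = 0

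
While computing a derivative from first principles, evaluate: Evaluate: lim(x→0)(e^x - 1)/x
L'Hôpital (0/0): lim e^x/1=1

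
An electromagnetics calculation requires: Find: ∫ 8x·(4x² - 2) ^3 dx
Let u=4x² - 2, du=8x dx
∫ u^3 du=u^4/4 + C

Answer: (4x² - 2)^4/4 + C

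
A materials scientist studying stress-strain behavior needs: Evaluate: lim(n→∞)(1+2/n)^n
This is the definition of e^2: lim(1+2/n)^n = e^2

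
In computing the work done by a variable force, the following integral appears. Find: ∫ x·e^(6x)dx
Integration by parts: u=x, dv=e^(6x) dx
du=dx, v=e^(6x)/6
=x·e^(6x)/6 - ∫ e^(6x)/6 dx
=x·e^(6x)/6 - e^(6x)/36 + C

Answer: e^(6x)(x/6 - 1/36) + C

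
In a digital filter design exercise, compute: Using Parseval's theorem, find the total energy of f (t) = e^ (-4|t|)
Parseval's theorem: E = integral |f(t)|^2 dt = (1/2pi) integral |F(omega)|^2 domega
E = integral_{-inf}^{inf} e^(-8|t|) dt = 2 * integral_0^inf e^(-8t) dt = 2/(2 * 4) = 1/4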